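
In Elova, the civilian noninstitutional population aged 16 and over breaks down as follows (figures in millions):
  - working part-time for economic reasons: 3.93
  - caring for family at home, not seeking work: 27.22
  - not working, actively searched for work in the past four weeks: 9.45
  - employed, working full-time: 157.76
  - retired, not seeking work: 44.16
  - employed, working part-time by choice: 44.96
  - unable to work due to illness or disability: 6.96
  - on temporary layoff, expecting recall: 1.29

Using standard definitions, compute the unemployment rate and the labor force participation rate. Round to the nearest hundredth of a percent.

Employed = 3.93 + 157.76 + 44.96 = 206.65 million (anyone who worked, including part-time for economic reasons, counts as employed).
Unemployed = 9.45 + 1.29 = 10.74 million (jobless and actively searching, or on temporary layoff).
Labor force = 206.65 + 10.74 = 217.39 million.
Not in labor force = 27.22 + 44.16 + 6.96 = 78.34 million (those not working and not actively searching are outside the labor force).
Civilian working-age population = 217.39 + 78.34 = 295.73 million.
Unemployment rate = 10.74 / 217.39 = 4.94%.
Labor force participation rate = 217.39 / 295.73 = 73.51%.

Unemployment rate ≈ 4.94%; labor force participation rate ≈ 73.51%.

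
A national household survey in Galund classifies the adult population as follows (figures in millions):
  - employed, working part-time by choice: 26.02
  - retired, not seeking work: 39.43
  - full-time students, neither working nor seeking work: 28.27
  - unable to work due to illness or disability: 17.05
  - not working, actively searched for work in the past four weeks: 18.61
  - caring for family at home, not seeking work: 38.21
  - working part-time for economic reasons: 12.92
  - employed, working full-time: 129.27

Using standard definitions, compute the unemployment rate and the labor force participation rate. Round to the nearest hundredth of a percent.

Employed = 26.02 + 12.92 + 129.27 = 168.21 million (anyone who worked, including part-time for economic reasons, counts as employed).
Unemployed = 18.61 million.
Labor force = 168.21 + 18.61 = 186.82 million.
Not in labor force = 39.43 + 28.27 + 17.05 + 38.21 = 122.96 million (those not working and not actively searching are outside the labor force).
Civilian working-age population = 186.82 + 122.96 = 309.78 million.
Unemployment rate = 18.61 / 186.82 = 9.96%.
Labor force participation rate = 186.82 / 309.78 = 60.31%.

Unemployment rate ≈ 9.96%; labor force participation rate ≈ 60.31%.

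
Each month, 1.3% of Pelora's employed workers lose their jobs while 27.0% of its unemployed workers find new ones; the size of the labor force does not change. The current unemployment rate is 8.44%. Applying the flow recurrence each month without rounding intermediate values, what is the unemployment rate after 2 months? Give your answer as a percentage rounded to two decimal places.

Unemployment rate after two months ≈ 6.57%.

With a fixed labor force, u_{t+1} = u_t + s·(1−u_t) − f·u_t = u_t·(1−s−f) + s.
Here 1−s−f = 0.717 and s = 0.013.
u_1 = 0.084400 × 0.717 + 0.013 = 0.073515.
u_2 = 0.073515 × 0.717 + 0.013 = 0.065710.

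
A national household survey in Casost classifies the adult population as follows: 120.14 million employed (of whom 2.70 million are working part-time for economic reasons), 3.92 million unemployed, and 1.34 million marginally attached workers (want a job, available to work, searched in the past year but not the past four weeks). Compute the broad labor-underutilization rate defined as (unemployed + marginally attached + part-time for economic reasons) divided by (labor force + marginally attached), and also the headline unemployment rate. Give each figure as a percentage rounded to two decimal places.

Broad underutilization rate ≈ 6.35%; headline unemployment rate ≈ 3.16%.

Labor force = 120.14 + 3.92 = 124.06 million.
Numerator = 3.92 + 1.34 + 2.70 = 7.96 million.
Denominator = 124.06 + 1.34 = 125.40 million.
Broad rate = 7.96 / 125.40 = 6.35%.
Headline unemployment rate = 3.92 / 124.06 = 3.16%.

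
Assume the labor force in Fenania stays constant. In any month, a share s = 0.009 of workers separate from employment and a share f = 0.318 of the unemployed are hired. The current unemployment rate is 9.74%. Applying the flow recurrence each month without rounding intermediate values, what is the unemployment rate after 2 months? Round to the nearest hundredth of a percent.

Unemployment rate after two months ≈ 5.92%.

With a fixed labor force, u_{t+1} = u_t + s·(1−u_t) − f·u_t = u_t·(1−s−f) + s.
Here 1−s−f = 0.673 and s = 0.009.
u_1 = 0.097400 × 0.673 + 0.009 = 0.074550.
u_2 = 0.074550 × 0.673 + 0.009 = 0.059172.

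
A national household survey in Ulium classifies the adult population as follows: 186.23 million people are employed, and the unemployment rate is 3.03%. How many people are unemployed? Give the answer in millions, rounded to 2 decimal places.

About 5.82 million are unemployed.

Let U be the number unemployed. The labor force is E + U, and U/(E+U) = 0.0303.
So U = 0.0303 × 186.23 / (1 − 0.0303) = 5.6428 / 0.9697 ≈ 5.82 million.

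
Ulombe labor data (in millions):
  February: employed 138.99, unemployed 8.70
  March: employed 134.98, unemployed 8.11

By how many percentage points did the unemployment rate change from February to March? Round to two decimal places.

The unemployment rate changed by −0.22 percentage points.

February: labor force = 138.99 + 8.70 = 147.69; u = 8.70/147.69 = 5.89%.
March: labor force = 134.98 + 8.11 = 143.09; u = 8.11/143.09 = 5.67%.
Change = 5.67% − 5.89% = −0.22 pp.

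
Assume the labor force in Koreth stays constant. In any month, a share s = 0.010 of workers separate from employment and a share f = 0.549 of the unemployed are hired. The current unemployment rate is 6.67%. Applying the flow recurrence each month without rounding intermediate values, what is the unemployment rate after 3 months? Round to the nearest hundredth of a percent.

With a fixed labor force, u_{t+1} = u_t + s·(1−u_t) − f·u_t = u_t·(1−s−f) + s.
Here 1−s−f = 0.441 and s = 0.010.
u_1 = 0.066700 × 0.441 + 0.010 = 0.039415.
u_2 = 0.039415 × 0.441 + 0.010 = 0.027382.
u_3 = 0.027382 × 0.441 + 0.010 = 0.022075.

Unemployment rate after three months ≈ 2.21%.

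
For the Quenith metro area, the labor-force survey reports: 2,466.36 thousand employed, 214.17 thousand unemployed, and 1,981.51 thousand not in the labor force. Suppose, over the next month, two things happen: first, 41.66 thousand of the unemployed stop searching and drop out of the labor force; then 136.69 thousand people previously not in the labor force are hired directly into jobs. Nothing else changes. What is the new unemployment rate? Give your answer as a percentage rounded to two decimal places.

Initially, labor force = 2,466.36 + 214.17 = 2,680.53 thousand, so u = 214.17/2,680.53 = 7.99%.
After the first change, unemployed and labor force both fall by 41.66 → E = 2,466.36, U = 172.51, labor force = 2,638.87 thousand.
After the second change, employed and labor force both rise by 136.69; unemployed unchanged → E = 2,603.05, U = 172.51, labor force = 2,775.56 thousand.
New unemployment rate = 172.51 / 2,775.56 = 6.22%.

New unemployment rate ≈ 6.22%.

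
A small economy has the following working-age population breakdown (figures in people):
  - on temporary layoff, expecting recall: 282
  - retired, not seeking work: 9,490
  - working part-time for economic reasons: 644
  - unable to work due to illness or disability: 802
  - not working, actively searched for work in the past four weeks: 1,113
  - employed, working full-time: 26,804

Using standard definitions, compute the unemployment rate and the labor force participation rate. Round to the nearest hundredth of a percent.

Employed = 644 + 26,804 = 27,448 (anyone who worked, including part-time for economic reasons, counts as employed).
Unemployed = 282 + 1,113 = 1,395 (jobless and actively searching, or on temporary layoff).
Labor force = 27,448 + 1,395 = 28,843.
Not in labor force = 9,490 + 802 = 10,292 (those not working and not actively searching are outside the labor force).
Civilian working-age population = 28,843 + 10,292 = 39,135.
Unemployment rate = 1,395 / 28,843 = 4.84%.
Labor force participation rate = 28,843 / 39,135 = 73.70%.

Unemployment rate ≈ 4.84%; labor force participation rate ≈ 73.70%.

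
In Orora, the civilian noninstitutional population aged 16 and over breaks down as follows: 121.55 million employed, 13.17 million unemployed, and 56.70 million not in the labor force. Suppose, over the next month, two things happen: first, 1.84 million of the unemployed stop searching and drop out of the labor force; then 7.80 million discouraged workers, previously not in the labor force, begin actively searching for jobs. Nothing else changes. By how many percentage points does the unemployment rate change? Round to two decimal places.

The unemployment rate changes by +3.82 percentage points.

Initially, labor force = 121.55 + 13.17 = 134.72 million, so u = 13.17/134.72 = 9.78%.
After the first change, unemployed and labor force both fall by 1.84 → E = 121.55, U = 11.33, labor force = 132.88 million.
After the second change, unemployed and labor force both rise by 7.80 → E = 121.55, U = 19.13, labor force = 140.68 million.
New unemployment rate = 19.13 / 140.68 = 13.60%.
Change = 13.60% − 9.78% = +3.82 percentage points.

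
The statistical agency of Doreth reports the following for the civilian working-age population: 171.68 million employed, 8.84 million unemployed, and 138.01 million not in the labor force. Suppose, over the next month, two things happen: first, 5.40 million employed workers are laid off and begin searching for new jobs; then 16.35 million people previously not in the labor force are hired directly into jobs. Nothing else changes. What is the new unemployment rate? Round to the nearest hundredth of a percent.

New unemployment rate ≈ 7.23%.

Initially, labor force = 171.68 + 8.84 = 180.52 million, so u = 8.84/180.52 = 4.90%.
After the first change, employed falls and unemployed rises by 5.40; labor force unchanged → E = 166.28, U = 14.24, labor force = 180.52 million.
After the second change, employed and labor force both rise by 16.35; unemployed unchanged → E = 182.63, U = 14.24, labor force = 196.87 million.
New unemployment rate = 14.24 / 196.87 = 7.23%.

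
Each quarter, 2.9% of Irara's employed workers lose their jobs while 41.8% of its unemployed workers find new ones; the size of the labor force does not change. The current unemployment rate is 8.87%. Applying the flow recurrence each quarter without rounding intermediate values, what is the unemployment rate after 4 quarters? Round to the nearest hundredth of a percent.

Unemployment rate after four quarters ≈ 6.71%.

With a fixed labor force, u_{t+1} = u_t + s·(1−u_t) − f·u_t = u_t·(1−s−f) + s.
Here 1−s−f = 0.553 and s = 0.029.
u_1 = 0.088700 × 0.553 + 0.029 = 0.078051.
u_2 = 0.078051 × 0.553 + 0.029 = 0.072162.
u_3 = 0.072162 × 0.553 + 0.029 = 0.068906.
u_4 = 0.068906 × 0.553 + 0.029 = 0.067105.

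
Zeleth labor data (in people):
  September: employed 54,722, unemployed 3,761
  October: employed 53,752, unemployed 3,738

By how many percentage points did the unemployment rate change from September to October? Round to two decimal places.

September: labor force = 54,722 + 3,761 = 58,483; u = 3,761/58,483 = 6.43%.
October: labor force = 53,752 + 3,738 = 57,490; u = 3,738/57,490 = 6.50%.
Change = 6.50% − 6.43% = +0.07 pp.

The unemployment rate changed by +0.07 percentage points.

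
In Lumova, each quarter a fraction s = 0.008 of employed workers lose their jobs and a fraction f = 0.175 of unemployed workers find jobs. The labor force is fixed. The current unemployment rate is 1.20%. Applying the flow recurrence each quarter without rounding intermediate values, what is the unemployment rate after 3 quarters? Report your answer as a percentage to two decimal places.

Unemployment rate after three quarters ≈ 2.64%.

With a fixed labor force, u_{t+1} = u_t + s·(1−u_t) − f·u_t = u_t·(1−s−f) + s.
Here 1−s−f = 0.817 and s = 0.008.
u_1 = 0.012000 × 0.817 + 0.008 = 0.017804.
u_2 = 0.017804 × 0.817 + 0.008 = 0.022546.
u_3 = 0.022546 × 0.817 + 0.008 = 0.026420.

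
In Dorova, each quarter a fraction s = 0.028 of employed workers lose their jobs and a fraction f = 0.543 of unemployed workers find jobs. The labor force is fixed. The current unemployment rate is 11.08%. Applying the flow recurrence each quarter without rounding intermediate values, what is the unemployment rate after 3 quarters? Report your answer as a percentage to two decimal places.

Unemployment rate after three quarters ≈ 5.39%.

With a fixed labor force, u_{t+1} = u_t + s·(1−u_t) − f·u_t = u_t·(1−s−f) + s.
Here 1−s−f = 0.429 and s = 0.028.
u_1 = 0.110800 × 0.429 + 0.028 = 0.075533.
u_2 = 0.075533 × 0.429 + 0.028 = 0.060404.
u_3 = 0.060404 × 0.429 + 0.028 = 0.053913.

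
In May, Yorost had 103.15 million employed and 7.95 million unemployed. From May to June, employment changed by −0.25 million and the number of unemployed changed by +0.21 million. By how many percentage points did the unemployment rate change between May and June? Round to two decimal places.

May: labor force = 103.15 + 7.95 = 111.10; u = 7.95/111.10 = 7.16%.
June: labor force = 102.90 + 8.16 = 111.06; u = 8.16/111.06 = 7.35%.
Change = 7.35% − 7.16% = +0.19 pp.

The unemployment rate changed by +0.19 percentage points.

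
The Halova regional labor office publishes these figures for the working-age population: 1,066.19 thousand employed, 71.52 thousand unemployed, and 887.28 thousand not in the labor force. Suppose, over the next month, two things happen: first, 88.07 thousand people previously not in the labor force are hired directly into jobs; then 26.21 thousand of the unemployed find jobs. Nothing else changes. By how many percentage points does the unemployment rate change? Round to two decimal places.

The unemployment rate changes by −2.59 percentage points.

Initially, labor force = 1,066.19 + 71.52 = 1,137.71 thousand, so u = 71.52/1,137.71 = 6.29%.
After the first change, employed and labor force both rise by 88.07; unemployed unchanged → E = 1,154.26, U = 71.52, labor force = 1,225.78 thousand.
After the second change, unemployed falls and employed rises by 26.21; labor force unchanged → E = 1,180.47, U = 45.31, labor force = 1,225.78 thousand.
New unemployment rate = 45.31 / 1,225.78 = 3.70%.
Change = 3.70% − 6.29% = −2.59 percentage points.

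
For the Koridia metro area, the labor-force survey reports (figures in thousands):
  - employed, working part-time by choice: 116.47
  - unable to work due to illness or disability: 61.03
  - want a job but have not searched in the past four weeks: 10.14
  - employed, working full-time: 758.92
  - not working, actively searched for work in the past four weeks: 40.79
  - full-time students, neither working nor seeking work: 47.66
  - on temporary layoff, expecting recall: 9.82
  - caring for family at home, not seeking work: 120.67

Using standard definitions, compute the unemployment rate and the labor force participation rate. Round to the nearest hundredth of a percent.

Employed = 116.47 + 758.92 = 875.39 thousand.
Unemployed = 40.79 + 9.82 = 50.61 thousand (jobless and actively searching, or on temporary layoff).
Labor force = 875.39 + 50.61 = 926.00 thousand.
Not in labor force = 61.03 + 10.14 + 47.66 + 120.67 = 239.50 thousand (those not working and not actively searching are outside the labor force — including those who want a job but have given up searching).
Civilian working-age population = 926.00 + 239.50 = 1,165.50 thousand.
Unemployment rate = 50.61 / 926.00 = 5.47%.
Labor force participation rate = 926.00 / 1,165.50 = 79.45%.

Unemployment rate ≈ 5.47%; labor force participation rate ≈ 79.45%.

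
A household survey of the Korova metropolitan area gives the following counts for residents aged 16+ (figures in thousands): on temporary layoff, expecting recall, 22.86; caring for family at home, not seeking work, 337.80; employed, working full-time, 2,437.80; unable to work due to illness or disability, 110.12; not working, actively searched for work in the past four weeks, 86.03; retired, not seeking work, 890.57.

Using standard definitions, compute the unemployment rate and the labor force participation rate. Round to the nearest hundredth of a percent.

Unemployment rate ≈ 4.28%; labor force participation rate ≈ 65.55%.

Employed = 2,437.80 thousand.
Unemployed = 22.86 + 86.03 = 108.89 thousand (jobless and actively searching, or on temporary layoff).
Labor force = 2,437.80 + 108.89 = 2,546.69 thousand.
Not in labor force = 337.80 + 110.12 + 890.57 = 1,338.49 thousand (those not working and not actively searching are outside the labor force).
Civilian working-age population = 2,546.69 + 1,338.49 = 3,885.18 thousand.
Unemployment rate = 108.89 / 2,546.69 = 4.28%.
Labor force participation rate = 2,546.69 / 3,885.18 = 65.55%.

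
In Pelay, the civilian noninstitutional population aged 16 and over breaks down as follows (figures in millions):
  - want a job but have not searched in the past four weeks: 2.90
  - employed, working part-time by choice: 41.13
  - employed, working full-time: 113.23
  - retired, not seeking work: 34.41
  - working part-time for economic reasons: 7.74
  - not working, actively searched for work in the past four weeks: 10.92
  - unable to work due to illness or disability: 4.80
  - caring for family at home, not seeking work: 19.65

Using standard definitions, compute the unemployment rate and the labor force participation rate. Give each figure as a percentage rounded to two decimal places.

Employed = 41.13 + 113.23 + 7.74 = 162.10 million (anyone who worked, including part-time for economic reasons, counts as employed).
Unemployed = 10.92 million.
Labor force = 162.10 + 10.92 = 173.02 million.
Not in labor force = 2.90 + 34.41 + 4.80 + 19.65 = 61.76 million (those not working and not actively searching are outside the labor force — including those who want a job but have given up searching).
Civilian working-age population = 173.02 + 61.76 = 234.78 million.
Unemployment rate = 10.92 / 173.02 = 6.31%.
Labor force participation rate = 173.02 / 234.78 = 73.69%.

Unemployment rate ≈ 6.31%; labor force participation rate ≈ 73.69%.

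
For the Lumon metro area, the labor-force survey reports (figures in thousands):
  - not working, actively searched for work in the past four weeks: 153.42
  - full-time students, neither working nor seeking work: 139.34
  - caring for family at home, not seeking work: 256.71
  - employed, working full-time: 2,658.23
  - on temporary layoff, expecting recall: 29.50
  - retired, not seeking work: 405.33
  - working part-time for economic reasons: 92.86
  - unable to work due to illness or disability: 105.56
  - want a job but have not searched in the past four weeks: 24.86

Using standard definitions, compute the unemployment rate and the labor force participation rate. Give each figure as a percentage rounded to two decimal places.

Unemployment rate ≈ 6.23%; labor force participation rate ≈ 75.90%.

Employed = 2,658.23 + 92.86 = 2,751.09 thousand (anyone who worked, including part-time for economic reasons, counts as employed).
Unemployed = 153.42 + 29.50 = 182.92 thousand (jobless and actively searching, or on temporary layoff).
Labor force = 2,751.09 + 182.92 = 2,934.01 thousand.
Not in labor force = 139.34 + 256.71 + 405.33 + 105.56 + 24.86 = 931.80 thousand (those not working and not actively searching are outside the labor force — including those who want a job but have given up searching).
Civilian working-age population = 2,934.01 + 931.80 = 3,865.81 thousand.
Unemployment rate = 182.92 / 2,934.01 = 6.23%.
Labor force participation rate = 2,934.01 / 3,865.81 = 75.90%.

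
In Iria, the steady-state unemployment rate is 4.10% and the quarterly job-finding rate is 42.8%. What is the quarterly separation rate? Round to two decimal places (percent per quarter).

Separation rate ≈ 1.83% per quarter.

From u* = s/(s+f): s = u·f/(1−u).
s = 0.0410 × 42.8 / (1 − 0.0410) = 1.7548 / 0.9590 ≈ 1.83% per quarter.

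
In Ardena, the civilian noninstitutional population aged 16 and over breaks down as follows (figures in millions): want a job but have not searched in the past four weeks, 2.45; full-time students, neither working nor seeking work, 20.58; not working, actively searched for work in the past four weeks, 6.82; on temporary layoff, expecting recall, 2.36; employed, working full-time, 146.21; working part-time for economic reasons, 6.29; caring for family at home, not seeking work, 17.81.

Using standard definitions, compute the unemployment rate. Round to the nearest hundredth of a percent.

Employed = 146.21 + 6.29 = 152.50 million (anyone who worked, including part-time for economic reasons, counts as employed).
Unemployed = 6.82 + 2.36 = 9.18 million (jobless and actively searching, or on temporary layoff).
Labor force = 152.50 + 9.18 = 161.68 million.
Unemployment rate = 9.18 / 161.68 = 5.68%.

Unemployment rate ≈ 5.68%.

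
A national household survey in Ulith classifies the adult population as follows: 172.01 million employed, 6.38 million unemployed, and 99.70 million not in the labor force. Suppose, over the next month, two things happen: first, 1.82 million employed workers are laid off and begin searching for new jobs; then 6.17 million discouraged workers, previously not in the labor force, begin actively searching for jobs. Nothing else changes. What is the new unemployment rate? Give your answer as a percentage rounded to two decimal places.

New unemployment rate ≈ 7.79%.

Initially, labor force = 172.01 + 6.38 = 178.39 million, so u = 6.38/178.39 = 3.58%.
After the first change, employed falls and unemployed rises by 1.82; labor force unchanged → E = 170.19, U = 8.20, labor force = 178.39 million.
After the second change, unemployed and labor force both rise by 6.17 → E = 170.19, U = 14.37, labor force = 184.56 million.
New unemployment rate = 14.37 / 184.56 = 7.79%.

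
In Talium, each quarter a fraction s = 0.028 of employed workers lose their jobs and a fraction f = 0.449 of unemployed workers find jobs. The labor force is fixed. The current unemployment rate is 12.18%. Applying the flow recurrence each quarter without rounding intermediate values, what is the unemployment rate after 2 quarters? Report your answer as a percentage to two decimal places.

With a fixed labor force, u_{t+1} = u_t + s·(1−u_t) − f·u_t = u_t·(1−s−f) + s.
Here 1−s−f = 0.523 and s = 0.028.
u_1 = 0.121800 × 0.523 + 0.028 = 0.091701.
u_2 = 0.091701 × 0.523 + 0.028 = 0.075960.

Unemployment rate after two quarters ≈ 7.60%.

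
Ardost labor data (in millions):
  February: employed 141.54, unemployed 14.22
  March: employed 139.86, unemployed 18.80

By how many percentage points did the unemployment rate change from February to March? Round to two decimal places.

February: labor force = 141.54 + 14.22 = 155.76; u = 14.22/155.76 = 9.13%.
March: labor force = 139.86 + 18.80 = 158.66; u = 18.80/158.66 = 11.85%.
Change = 11.85% − 9.13% = +2.72 pp.

The unemployment rate changed by +2.72 percentage points.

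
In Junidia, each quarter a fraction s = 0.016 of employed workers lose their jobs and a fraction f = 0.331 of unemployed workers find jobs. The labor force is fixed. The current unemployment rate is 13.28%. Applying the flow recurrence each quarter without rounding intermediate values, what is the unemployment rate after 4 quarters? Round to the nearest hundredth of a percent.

Unemployment rate after four quarters ≈ 6.19%.

With a fixed labor force, u_{t+1} = u_t + s·(1−u_t) − f·u_t = u_t·(1−s−f) + s.
Here 1−s−f = 0.653 and s = 0.016.
u_1 = 0.132800 × 0.653 + 0.016 = 0.102718.
u_2 = 0.102718 × 0.653 + 0.016 = 0.083075.
u_3 = 0.083075 × 0.653 + 0.016 = 0.070248.
u_4 = 0.070248 × 0.653 + 0.016 = 0.061872.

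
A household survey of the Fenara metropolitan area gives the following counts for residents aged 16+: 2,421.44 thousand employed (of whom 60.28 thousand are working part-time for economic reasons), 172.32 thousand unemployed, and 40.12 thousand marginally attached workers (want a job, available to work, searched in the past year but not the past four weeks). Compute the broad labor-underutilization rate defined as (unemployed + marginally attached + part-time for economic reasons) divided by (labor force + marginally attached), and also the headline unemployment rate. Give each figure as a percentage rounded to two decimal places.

Labor force = 2,421.44 + 172.32 = 2,593.76 thousand.
Numerator = 172.32 + 40.12 + 60.28 = 272.72 thousand.
Denominator = 2,593.76 + 40.12 = 2,633.88 thousand.
Broad rate = 272.72 / 2,633.88 = 10.35%.
Headline unemployment rate = 172.32 / 2,593.76 = 6.64%.

Broad underutilization rate ≈ 10.35%; headline unemployment rate ≈ 6.64%.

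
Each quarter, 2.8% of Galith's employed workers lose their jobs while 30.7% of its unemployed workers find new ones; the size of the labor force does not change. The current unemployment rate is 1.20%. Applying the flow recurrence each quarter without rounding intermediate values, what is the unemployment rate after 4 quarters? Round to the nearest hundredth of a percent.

Unemployment rate after four quarters ≈ 6.96%.

With a fixed labor force, u_{t+1} = u_t + s·(1−u_t) − f·u_t = u_t·(1−s−f) + s.
Here 1−s−f = 0.665 and s = 0.028.
u_1 = 0.012000 × 0.665 + 0.028 = 0.035980.
u_2 = 0.035980 × 0.665 + 0.028 = 0.051927.
u_3 = 0.051927 × 0.665 + 0.028 = 0.062531.
u_4 = 0.062531 × 0.665 + 0.028 = 0.069583.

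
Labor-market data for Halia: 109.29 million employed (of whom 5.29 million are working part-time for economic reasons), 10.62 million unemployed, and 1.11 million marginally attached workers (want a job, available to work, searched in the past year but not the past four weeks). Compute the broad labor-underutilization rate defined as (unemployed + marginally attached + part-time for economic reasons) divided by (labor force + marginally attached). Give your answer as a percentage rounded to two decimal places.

Broad underutilization rate ≈ 14.06%.

Labor force = 109.29 + 10.62 = 119.91 million.
Numerator = 10.62 + 1.11 + 5.29 = 17.02 million.
Denominator = 119.91 + 1.11 = 121.02 million.
Broad rate = 17.02 / 121.02 = 14.06%.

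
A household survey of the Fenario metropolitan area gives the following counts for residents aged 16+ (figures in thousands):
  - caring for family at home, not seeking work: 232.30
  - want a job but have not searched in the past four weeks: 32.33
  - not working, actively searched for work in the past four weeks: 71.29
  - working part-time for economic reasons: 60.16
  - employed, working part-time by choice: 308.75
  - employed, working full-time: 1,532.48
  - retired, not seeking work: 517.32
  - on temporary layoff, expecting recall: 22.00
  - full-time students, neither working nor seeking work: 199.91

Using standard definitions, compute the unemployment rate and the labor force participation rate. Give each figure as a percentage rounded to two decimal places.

Employed = 60.16 + 308.75 + 1,532.48 = 1,901.39 thousand (anyone who worked, including part-time for economic reasons, counts as employed).
Unemployed = 71.29 + 22.00 = 93.29 thousand (jobless and actively searching, or on temporary layoff).
Labor force = 1,901.39 + 93.29 = 1,994.68 thousand.
Not in labor force = 232.30 + 32.33 + 517.32 + 199.91 = 981.86 thousand (those not working and not actively searching are outside the labor force — including those who want a job but have given up searching).
Civilian working-age population = 1,994.68 + 981.86 = 2,976.54 thousand.
Unemployment rate = 93.29 / 1,994.68 = 4.68%.
Labor force participation rate = 1,994.68 / 2,976.54 = 67.01%.

Unemployment rate ≈ 4.68%; labor force participation rate ≈ 67.01%.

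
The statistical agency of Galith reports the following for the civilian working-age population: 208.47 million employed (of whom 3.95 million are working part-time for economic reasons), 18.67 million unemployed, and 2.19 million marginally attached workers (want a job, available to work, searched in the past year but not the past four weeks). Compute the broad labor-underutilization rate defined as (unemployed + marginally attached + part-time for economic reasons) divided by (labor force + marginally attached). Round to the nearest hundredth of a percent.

Labor force = 208.47 + 18.67 = 227.14 million.
Numerator = 18.67 + 2.19 + 3.95 = 24.81 million.
Denominator = 227.14 + 2.19 = 229.33 million.
Broad rate = 24.81 / 229.33 = 10.82%.

Broad underutilization rate ≈ 10.82%.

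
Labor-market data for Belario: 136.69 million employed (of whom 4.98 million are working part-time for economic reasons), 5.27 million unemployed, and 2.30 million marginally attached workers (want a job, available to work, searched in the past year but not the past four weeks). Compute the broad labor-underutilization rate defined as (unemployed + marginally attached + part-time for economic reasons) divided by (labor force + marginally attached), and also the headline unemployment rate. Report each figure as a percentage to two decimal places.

Labor force = 136.69 + 5.27 = 141.96 million.
Numerator = 5.27 + 2.30 + 4.98 = 12.55 million.
Denominator = 141.96 + 2.30 = 144.26 million.
Broad rate = 12.55 / 144.26 = 8.70%.
Headline unemployment rate = 5.27 / 141.96 = 3.71%.

Broad underutilization rate ≈ 8.70%; headline unemployment rate ≈ 3.71%.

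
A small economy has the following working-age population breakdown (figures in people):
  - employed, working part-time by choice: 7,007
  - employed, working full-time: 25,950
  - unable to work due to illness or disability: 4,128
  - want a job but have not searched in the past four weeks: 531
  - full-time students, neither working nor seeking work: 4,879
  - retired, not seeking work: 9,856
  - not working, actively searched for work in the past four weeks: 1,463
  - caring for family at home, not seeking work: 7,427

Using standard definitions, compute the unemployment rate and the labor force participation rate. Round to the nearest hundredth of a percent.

Unemployment rate ≈ 4.25%; labor force participation rate ≈ 56.20%.

Employed = 7,007 + 25,950 = 32,957.
Unemployed = 1,463.
Labor force = 32,957 + 1,463 = 34,420.
Not in labor force = 4,128 + 531 + 4,879 + 9,856 + 7,427 = 26,821 (those not working and not actively searching are outside the labor force — including those who want a job but have given up searching).
Civilian working-age population = 34,420 + 26,821 = 61,241.
Unemployment rate = 1,463 / 34,420 = 4.25%.
Labor force participation rate = 34,420 / 61,241 = 56.20%.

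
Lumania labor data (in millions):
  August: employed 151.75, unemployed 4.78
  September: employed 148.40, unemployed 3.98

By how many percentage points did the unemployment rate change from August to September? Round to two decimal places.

The unemployment rate changed by −0.44 percentage points.

August: labor force = 151.75 + 4.78 = 156.53; u = 4.78/156.53 = 3.05%.
September: labor force = 148.40 + 3.98 = 152.38; u = 3.98/152.38 = 2.61%.
Change = 2.61% − 3.05% = −0.44 pp.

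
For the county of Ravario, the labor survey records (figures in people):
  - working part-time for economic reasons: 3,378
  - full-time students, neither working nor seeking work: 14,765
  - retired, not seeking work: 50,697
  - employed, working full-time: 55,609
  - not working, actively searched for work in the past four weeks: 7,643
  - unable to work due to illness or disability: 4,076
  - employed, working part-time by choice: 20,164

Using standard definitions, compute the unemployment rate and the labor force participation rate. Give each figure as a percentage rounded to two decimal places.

Unemployment rate ≈ 8.81%; labor force participation rate ≈ 55.52%.

Employed = 3,378 + 55,609 + 20,164 = 79,151 (anyone who worked, including part-time for economic reasons, counts as employed).
Unemployed = 7,643.
Labor force = 79,151 + 7,643 = 86,794.
Not in labor force = 14,765 + 50,697 + 4,076 = 69,538 (those not working and not actively searching are outside the labor force).
Civilian working-age population = 86,794 + 69,538 = 156,332.
Unemployment rate = 7,643 / 86,794 = 8.81%.
Labor force participation rate = 86,794 / 156,332 = 55.52%.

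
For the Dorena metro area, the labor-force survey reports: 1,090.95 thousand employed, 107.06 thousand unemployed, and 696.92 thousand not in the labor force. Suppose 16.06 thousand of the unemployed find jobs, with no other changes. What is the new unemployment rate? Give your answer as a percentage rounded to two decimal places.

New unemployment rate ≈ 7.60%.

Initially, labor force = 1,090.95 + 107.06 = 1,198.01 thousand, so u = 107.06/1,198.01 = 8.94%.
After the change, unemployed falls and employed rises by 16.06; labor force unchanged → E = 1,107.01, U = 91.00, labor force = 1,198.01 thousand.
New unemployment rate = 91.00 / 1,198.01 = 7.60%.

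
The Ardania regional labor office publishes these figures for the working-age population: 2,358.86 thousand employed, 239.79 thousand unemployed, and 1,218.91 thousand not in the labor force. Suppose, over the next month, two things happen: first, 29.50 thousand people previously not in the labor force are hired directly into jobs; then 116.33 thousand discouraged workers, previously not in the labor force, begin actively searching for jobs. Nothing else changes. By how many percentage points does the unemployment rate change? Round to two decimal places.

The unemployment rate changes by +3.75 percentage points.

Initially, labor force = 2,358.86 + 239.79 = 2,598.65 thousand, so u = 239.79/2,598.65 = 9.23%.
After the first change, employed and labor force both rise by 29.50; unemployed unchanged → E = 2,388.36, U = 239.79, labor force = 2,628.15 thousand.
After the second change, unemployed and labor force both rise by 116.33 → E = 2,388.36, U = 356.12, labor force = 2,744.48 thousand.
New unemployment rate = 356.12 / 2,744.48 = 12.98%.
Change = 12.98% − 9.23% = +3.75 percentage points.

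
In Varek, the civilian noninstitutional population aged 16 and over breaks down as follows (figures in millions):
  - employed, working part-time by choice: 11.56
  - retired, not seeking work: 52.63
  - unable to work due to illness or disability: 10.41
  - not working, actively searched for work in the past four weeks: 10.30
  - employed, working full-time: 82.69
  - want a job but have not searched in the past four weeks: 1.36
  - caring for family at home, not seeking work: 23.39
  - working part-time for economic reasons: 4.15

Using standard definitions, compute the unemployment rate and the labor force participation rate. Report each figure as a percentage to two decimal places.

Unemployment rate ≈ 9.48%; labor force participation rate ≈ 55.32%.

Employed = 11.56 + 82.69 + 4.15 = 98.40 million (anyone who worked, including part-time for economic reasons, counts as employed).
Unemployed = 10.30 million.
Labor force = 98.40 + 10.30 = 108.70 million.
Not in labor force = 52.63 + 10.41 + 1.36 + 23.39 = 87.79 million (those not working and not actively searching are outside the labor force — including those who want a job but have given up searching).
Civilian working-age population = 108.70 + 87.79 = 196.49 million.
Unemployment rate = 10.30 / 108.70 = 9.48%.
Labor force participation rate = 108.70 / 196.49 = 55.32%.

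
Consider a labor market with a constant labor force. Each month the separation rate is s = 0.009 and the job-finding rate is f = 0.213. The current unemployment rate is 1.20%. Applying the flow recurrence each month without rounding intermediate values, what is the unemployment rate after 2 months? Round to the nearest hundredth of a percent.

With a fixed labor force, u_{t+1} = u_t + s·(1−u_t) − f·u_t = u_t·(1−s−f) + s.
Here 1−s−f = 0.778 and s = 0.009.
u_1 = 0.012000 × 0.778 + 0.009 = 0.018336.
u_2 = 0.018336 × 0.778 + 0.009 = 0.023265.

Unemployment rate after two months ≈ 2.33%.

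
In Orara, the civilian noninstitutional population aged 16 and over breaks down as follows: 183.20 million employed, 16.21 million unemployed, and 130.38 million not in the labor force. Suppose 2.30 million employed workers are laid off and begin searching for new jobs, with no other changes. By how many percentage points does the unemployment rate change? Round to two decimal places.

The unemployment rate changes by +1.15 percentage points.

Initially, labor force = 183.20 + 16.21 = 199.41 million, so u = 16.21/199.41 = 8.13%.
After the change, employed falls and unemployed rises by 2.30; labor force unchanged → E = 180.90, U = 18.51, labor force = 199.41 million.
New unemployment rate = 18.51 / 199.41 = 9.28%.
Change = 9.28% − 8.13% = +1.15 percentage points.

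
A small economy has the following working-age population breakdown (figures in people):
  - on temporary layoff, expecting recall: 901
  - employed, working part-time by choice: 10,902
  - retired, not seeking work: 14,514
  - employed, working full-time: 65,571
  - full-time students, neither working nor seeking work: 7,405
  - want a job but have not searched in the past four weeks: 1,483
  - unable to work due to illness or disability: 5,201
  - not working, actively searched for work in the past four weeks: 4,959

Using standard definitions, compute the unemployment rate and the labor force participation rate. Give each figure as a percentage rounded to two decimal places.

Employed = 10,902 + 65,571 = 76,473.
Unemployed = 901 + 4,959 = 5,860 (jobless and actively searching, or on temporary layoff).
Labor force = 76,473 + 5,860 = 82,333.
Not in labor force = 14,514 + 7,405 + 1,483 + 5,201 = 28,603 (those not working and not actively searching are outside the labor force — including those who want a job but have given up searching).
Civilian working-age population = 82,333 + 28,603 = 110,936.
Unemployment rate = 5,860 / 82,333 = 7.12%.
Labor force participation rate = 82,333 / 110,936 = 74.22%.

Unemployment rate ≈ 7.12%; labor force participation rate ≈ 74.22%.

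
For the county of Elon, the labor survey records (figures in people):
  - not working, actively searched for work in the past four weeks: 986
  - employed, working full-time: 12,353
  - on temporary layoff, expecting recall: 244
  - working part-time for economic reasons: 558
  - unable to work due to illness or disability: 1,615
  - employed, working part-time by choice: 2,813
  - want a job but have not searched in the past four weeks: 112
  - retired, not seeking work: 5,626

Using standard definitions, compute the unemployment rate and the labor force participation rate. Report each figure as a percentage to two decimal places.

Employed = 12,353 + 558 + 2,813 = 15,724 (anyone who worked, including part-time for economic reasons, counts as employed).
Unemployed = 986 + 244 = 1,230 (jobless and actively searching, or on temporary layoff).
Labor force = 15,724 + 1,230 = 16,954.
Not in labor force = 1,615 + 112 + 5,626 = 7,353 (those not working and not actively searching are outside the labor force — including those who want a job but have given up searching).
Civilian working-age population = 16,954 + 7,353 = 24,307.
Unemployment rate = 1,230 / 16,954 = 7.25%.
Labor force participation rate = 16,954 / 24,307 = 69.75%.

Unemployment rate ≈ 7.25%; labor force participation rate ≈ 69.75%.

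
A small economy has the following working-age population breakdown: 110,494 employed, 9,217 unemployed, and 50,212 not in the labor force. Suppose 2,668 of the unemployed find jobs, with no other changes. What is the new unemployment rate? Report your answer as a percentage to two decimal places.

New unemployment rate ≈ 5.47%.

Initially, labor force = 110,494 + 9,217 = 119,711, so u = 9,217/119,711 = 7.70%.
After the change, unemployed falls and employed rises by 2,668; labor force unchanged → E = 113,162, U = 6,549, labor force = 119,711.
New unemployment rate = 6,549 / 119,711 = 5.47%.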